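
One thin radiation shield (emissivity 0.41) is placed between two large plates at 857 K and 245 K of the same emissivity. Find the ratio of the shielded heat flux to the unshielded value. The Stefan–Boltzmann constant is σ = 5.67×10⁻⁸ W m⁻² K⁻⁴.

ratio ≈ 0.500

With N identical shields there are N+1 = 2 gaps in series, each with the same radiative resistance, so the flux falls to 1/(N+1) of its unshielded value.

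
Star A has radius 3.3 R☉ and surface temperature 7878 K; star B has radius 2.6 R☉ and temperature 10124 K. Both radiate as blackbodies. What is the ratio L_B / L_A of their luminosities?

L = 4πR²σT⁴ ∝ R²T⁴, so L_B/L_A = (2.6/3.3)² × (10124/7878)⁴ = 0.621 × 2.73 = 1.69.

L_B/L_A ≈ 1.69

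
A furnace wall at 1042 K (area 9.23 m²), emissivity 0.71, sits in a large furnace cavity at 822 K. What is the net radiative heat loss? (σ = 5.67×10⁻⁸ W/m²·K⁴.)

Q = εσA(T⁴ − T_s⁴). T⁴ − T_s⁴ = (1042)⁴ − (822)⁴ = 1.18×10^12 − 4.57×10^11 = 7.22×10^11 K⁴.
Q = 0.71 × 5.67×10⁻⁸ × 9.23 × 7.22×10^11 = 2.68×10^5 W.

Q ≈ 2.68×10^5 W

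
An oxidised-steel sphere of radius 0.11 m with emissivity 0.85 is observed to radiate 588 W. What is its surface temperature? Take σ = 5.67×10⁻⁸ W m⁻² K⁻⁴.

T ≈ 532 K

A = 4πr² = 4π × (0.11)² = 0.152 m².
From P = εσAT⁴, T = (P / εσA)^(1/4) = (588 / (0.85 × 5.67×10⁻⁸ × 0.152))^(1/4).
T = (8.02×10^10)^(1/4) = 532 K.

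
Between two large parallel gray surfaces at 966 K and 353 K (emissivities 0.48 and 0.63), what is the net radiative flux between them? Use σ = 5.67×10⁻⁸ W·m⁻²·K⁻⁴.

For two large parallel gray plates, q = σ(T₁⁴ − T₂⁴) / (1/ε₁ + 1/ε₂ − 1).
1/ε₁ + 1/ε₂ − 1 = 1/0.48 + 1/0.63 − 1 = 2.671.
T₁⁴ − T₂⁴ = 8.71×10^11 − 1.55×10^10 = 8.55×10^11 K⁴.
q = 5.67×10⁻⁸ × 8.55×10^11 / 2.671 = 18200 W/m².

q ≈ 18200 W/m²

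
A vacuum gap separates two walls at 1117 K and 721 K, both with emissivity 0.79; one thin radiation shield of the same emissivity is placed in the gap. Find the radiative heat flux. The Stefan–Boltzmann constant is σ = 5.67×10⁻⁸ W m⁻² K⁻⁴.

q ≈ 23800 W/m²

Each of the 2 gaps contributes resistance (2/ε − 1) = 2/0.79 − 1 = 1.532; total = 3.063.
q = σ(T₁⁴ − T₂⁴) / 3.063 = 5.67×10⁻⁸ × 1.29×10^12 / 3.063 = 23800 W/m².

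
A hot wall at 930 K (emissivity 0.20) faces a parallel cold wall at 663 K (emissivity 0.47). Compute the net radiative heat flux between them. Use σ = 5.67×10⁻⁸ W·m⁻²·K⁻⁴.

For two large parallel gray plates, q = σ(T₁⁴ − T₂⁴) / (1/ε₁ + 1/ε₂ − 1).
1/ε₁ + 1/ε₂ − 1 = 1/0.20 + 1/0.47 − 1 = 6.128.
T₁⁴ − T₂⁴ = 7.48×10^11 − 1.93×10^11 = 5.55×10^11 K⁴.
q = 5.67×10⁻⁸ × 5.55×10^11 / 6.128 = 5130 W/m².

q ≈ 5130 W/m²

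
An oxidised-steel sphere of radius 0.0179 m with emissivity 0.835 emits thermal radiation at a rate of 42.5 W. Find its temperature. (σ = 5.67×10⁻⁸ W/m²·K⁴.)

A = 4πr² = 4π × (0.0179)² = 4.03×10^-3 m².
From P = εσAT⁴, T = (P / εσA)^(1/4) = (42.5 / (0.835 × 5.67×10⁻⁸ × 4.03×10^-3))^(1/4).
T = (2.23×10^11)^(1/4) = 687 K.

T ≈ 687 K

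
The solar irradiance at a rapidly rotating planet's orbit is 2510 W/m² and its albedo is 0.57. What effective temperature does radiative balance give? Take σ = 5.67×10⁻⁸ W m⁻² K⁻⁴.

Power absorbed = (1−a)S·πR²; power emitted = 4πR²σT⁴. Equating and cancelling πR²:
T = ((1−a)S / 4σ)^(1/4) = (1080 / (4 × 5.67×10⁻⁸))^(1/4) = (4.76×10^9)^(1/4).
T = 263 K.

T ≈ 263 K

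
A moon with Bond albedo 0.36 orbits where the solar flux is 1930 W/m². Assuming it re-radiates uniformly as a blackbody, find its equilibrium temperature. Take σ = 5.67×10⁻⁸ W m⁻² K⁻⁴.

Power absorbed = (1−a)S·πR²; power emitted = 4πR²σT⁴. Equating and cancelling πR²:
T = ((1−a)S / 4σ)^(1/4) = (1240 / (4 × 5.67×10⁻⁸))^(1/4) = (5.45×10^9)^(1/4).
T = 272 K.

T ≈ 272 K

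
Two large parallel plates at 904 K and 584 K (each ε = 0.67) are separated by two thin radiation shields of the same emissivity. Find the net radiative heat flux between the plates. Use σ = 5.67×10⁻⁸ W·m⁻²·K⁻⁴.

q ≈ 5250 W/m²

Each of the 3 gaps contributes resistance (2/ε − 1) = 2/0.67 − 1 = 1.985; total = 5.955.
q = σ(T₁⁴ − T₂⁴) / 5.955 = 5.67×10⁻⁸ × 5.52×10^11 / 5.955 = 5250 W/m².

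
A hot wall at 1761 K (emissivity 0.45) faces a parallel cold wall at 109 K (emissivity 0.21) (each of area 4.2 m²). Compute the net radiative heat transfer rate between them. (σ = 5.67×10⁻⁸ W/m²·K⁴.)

For two large parallel gray plates, q = σ(T₁⁴ − T₂⁴) / (1/ε₁ + 1/ε₂ − 1).
1/ε₁ + 1/ε₂ − 1 = 1/0.45 + 1/0.21 − 1 = 5.984.
T₁⁴ − T₂⁴ = 9.62×10^12 − 1.41×10^8 = 9.62×10^12 K⁴.
q = 5.67×10⁻⁸ × 9.62×10^12 / 5.984 = 91100 W/m².
Q = q·A = 91100 × 4.2 = 3.83×10^5 W.

Q ≈ 3.83×10^5 W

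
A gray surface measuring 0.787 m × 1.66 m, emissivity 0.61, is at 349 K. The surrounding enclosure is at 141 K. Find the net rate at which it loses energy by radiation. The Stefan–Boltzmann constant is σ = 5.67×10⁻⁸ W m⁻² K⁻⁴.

Q ≈ 652 W

A = 0.787 × 1.66 = 1.31 m².
Q = εσA(T⁴ − T_s⁴). T⁴ − T_s⁴ = (349)⁴ − (141)⁴ = 1.48×10^10 − 3.95×10^8 = 1.44×10^10 K⁴.
Q = 0.61 × 5.67×10⁻⁸ × 1.31 × 1.44×10^10 = 652 W.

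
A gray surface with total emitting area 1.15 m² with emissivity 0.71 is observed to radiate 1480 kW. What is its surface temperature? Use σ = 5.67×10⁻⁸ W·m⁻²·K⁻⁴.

From P = εσAT⁴, T = (P / εσA)^(1/4) = (1.48×10^6 / (0.71 × 5.67×10⁻⁸ × 1.15))^(1/4).
T = (3.20×10^13)^(1/4) = 2380 K.

T ≈ 2380 K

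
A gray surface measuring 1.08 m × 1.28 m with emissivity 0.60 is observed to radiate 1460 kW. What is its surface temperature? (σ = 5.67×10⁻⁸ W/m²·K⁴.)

A = 1.08 × 1.28 = 1.38 m².
From P = εσAT⁴, T = (P / εσA)^(1/4) = (1.46×10^6 / (0.60 × 5.67×10⁻⁸ × 1.38))^(1/4).
T = (3.10×10^13)^(1/4) = 2360 K.

T ≈ 2360 K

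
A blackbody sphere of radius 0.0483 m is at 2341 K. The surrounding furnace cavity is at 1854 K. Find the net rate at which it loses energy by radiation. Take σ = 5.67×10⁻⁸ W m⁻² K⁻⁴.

A = 4πr² = 4π × (0.0483)² = 0.0293 m².
Q = σA(T⁴ − T_s⁴). T⁴ − T_s⁴ = (2341)⁴ − (1854)⁴ = 3.00×10^13 − 1.18×10^13 = 1.82×10^13 K⁴.
Q = 5.67×10⁻⁸ × 0.0293 × 1.82×10^13 = 30300 W.

Q ≈ 30300 W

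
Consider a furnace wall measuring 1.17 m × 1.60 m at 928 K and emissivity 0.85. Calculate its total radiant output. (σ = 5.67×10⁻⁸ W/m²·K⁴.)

A = 1.17 × 1.60 = 1.87 m².
P = εσAT⁴ = 0.85 × 5.67×10⁻⁸ × 1.87 × (928)⁴ = 0.85 × 5.67×10⁻⁸ × 1.87 × 7.42×10^11.
P = 66900 W.

P ≈ 66900 W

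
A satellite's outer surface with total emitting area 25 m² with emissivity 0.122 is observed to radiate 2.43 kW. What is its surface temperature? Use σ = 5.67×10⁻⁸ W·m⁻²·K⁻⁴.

T ≈ 344 K

From P = εσAT⁴, T = (P / εσA)^(1/4) = (2430 / (0.122 × 5.67×10⁻⁸ × 25.0))^(1/4).
T = (1.41×10^10)^(1/4) = 344 K.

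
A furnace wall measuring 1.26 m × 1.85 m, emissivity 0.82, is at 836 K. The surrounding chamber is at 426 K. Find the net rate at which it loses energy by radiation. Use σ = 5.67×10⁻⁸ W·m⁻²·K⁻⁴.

Q ≈ 49400 W

A = 1.26 × 1.85 = 2.33 m².
Q = εσA(T⁴ − T_s⁴). T⁴ − T_s⁴ = (836)⁴ − (426)⁴ = 4.88×10^11 − 3.29×10^10 = 4.56×10^11 K⁴.
Q = 0.82 × 5.67×10⁻⁸ × 2.33 × 4.56×10^11 = 49400 W.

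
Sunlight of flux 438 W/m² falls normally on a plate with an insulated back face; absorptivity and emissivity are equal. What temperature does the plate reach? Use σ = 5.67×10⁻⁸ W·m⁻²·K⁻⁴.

T ≈ 296 K

Absorbed flux αS = emitted flux εσT⁴ (one radiating face); with α = ε, T = (S/σ)^(1/4).
T = (438 / 5.67×10⁻⁸)^(1/4) = (7.72×10^9)^(1/4).
T = 296 K.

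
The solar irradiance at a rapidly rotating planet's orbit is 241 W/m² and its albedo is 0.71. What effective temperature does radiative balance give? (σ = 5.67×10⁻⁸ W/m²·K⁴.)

Power absorbed = (1−a)S·πR²; power emitted = 4πR²σT⁴. Equating and cancelling πR²:
T = ((1−a)S / 4σ)^(1/4) = (69.9 / (4 × 5.67×10⁻⁸))^(1/4) = (3.08×10^8)^(1/4).
T = 132 K.

T ≈ 132 K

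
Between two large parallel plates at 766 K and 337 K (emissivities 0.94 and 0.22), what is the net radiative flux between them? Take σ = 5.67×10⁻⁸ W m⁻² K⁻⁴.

For two large parallel gray plates, q = σ(T₁⁴ − T₂⁴) / (1/ε₁ + 1/ε₂ − 1).
1/ε₁ + 1/ε₂ − 1 = 1/0.94 + 1/0.22 − 1 = 4.609.
T₁⁴ − T₂⁴ = 3.44×10^11 − 1.29×10^10 = 3.31×10^11 K⁴.
q = 5.67×10⁻⁸ × 3.31×10^11 / 4.609 = 4080 W/m².

q ≈ 4080 W/m²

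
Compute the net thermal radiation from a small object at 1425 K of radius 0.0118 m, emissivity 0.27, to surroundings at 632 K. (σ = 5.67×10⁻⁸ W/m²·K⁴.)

A = 4πr² = 4π × (0.0118)² = 1.75×10^-3 m².
Q = εσA(T⁴ − T_s⁴). T⁴ − T_s⁴ = (1425)⁴ − (632)⁴ = 4.12×10^12 − 1.60×10^11 = 3.96×10^12 K⁴.
Q = 0.27 × 5.67×10⁻⁸ × 1.75×10^-3 × 3.96×10^12 = 106 W.

Q ≈ 106 W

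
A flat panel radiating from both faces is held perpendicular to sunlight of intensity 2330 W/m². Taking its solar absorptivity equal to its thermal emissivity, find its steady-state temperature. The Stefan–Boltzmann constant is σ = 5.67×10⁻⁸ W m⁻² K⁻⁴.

Absorbed flux αS = emitted flux 2εσT⁴ per unit area; with α = ε this gives T = (S/2σ)^(1/4).
T = (2330 / (2 × 5.67×10⁻⁸))^(1/4) = (2.05×10^10)^(1/4).
T = 379 K.

T ≈ 379 K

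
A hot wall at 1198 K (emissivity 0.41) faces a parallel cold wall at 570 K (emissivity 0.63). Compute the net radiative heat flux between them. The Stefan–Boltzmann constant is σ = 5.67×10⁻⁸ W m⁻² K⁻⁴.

q ≈ 36600 W/m²

For two large parallel gray plates, q = σ(T₁⁴ − T₂⁴) / (1/ε₁ + 1/ε₂ − 1).
1/ε₁ + 1/ε₂ − 1 = 1/0.41 + 1/0.63 − 1 = 3.026.
T₁⁴ − T₂⁴ = 2.06×10^12 − 1.06×10^11 = 1.95×10^12 K⁴.
q = 5.67×10⁻⁸ × 1.95×10^12 / 3.026 = 36600 W/m².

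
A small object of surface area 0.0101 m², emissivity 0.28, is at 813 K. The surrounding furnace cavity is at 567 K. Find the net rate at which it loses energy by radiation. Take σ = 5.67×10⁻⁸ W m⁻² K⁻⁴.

Q ≈ 53.5 W

Q = εσA(T⁴ − T_s⁴). T⁴ − T_s⁴ = (813)⁴ − (567)⁴ = 4.37×10^11 − 1.03×10^11 = 3.34×10^11 K⁴.
Q = 0.28 × 5.67×10⁻⁸ × 0.0101 × 3.34×10^11 = 53.5 W.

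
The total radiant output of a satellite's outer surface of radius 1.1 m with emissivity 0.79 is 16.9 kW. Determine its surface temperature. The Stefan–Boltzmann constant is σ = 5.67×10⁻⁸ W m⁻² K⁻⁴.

T ≈ 397 K

A = 4πr² = 4π × (1.1)² = 15.2 m².
From P = εσAT⁴, T = (P / εσA)^(1/4) = (16900 / (0.79 × 5.67×10⁻⁸ × 15.2))^(1/4).
T = (2.48×10^10)^(1/4) = 397 K.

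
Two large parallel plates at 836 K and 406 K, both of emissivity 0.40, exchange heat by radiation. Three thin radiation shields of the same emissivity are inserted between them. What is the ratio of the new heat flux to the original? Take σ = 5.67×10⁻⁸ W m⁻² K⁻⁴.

ratio ≈ 0.250

With N identical shields there are N+1 = 4 gaps in series, each with the same radiative resistance, so the flux falls to 1/(N+1) of its unshielded value.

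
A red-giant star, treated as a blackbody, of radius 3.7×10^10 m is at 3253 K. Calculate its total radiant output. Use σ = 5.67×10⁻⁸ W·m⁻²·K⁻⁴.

P ≈ 1.09×10^29 W

A = 4πr² = 4π × (3.7×10^10)² = 1.72×10^22 m².
P = σAT⁴ = 5.67×10⁻⁸ × 1.72×10^22 × (3253)⁴ = 5.67×10⁻⁸ × 1.72×10^22 × 1.12×10^14.
P = 1.09×10^29 W.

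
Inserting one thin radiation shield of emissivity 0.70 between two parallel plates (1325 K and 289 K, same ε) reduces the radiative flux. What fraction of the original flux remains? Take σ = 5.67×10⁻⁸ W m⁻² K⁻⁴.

With N identical shields there are N+1 = 2 gaps in series, each with the same radiative resistance, so the flux falls to 1/(N+1) of its unshielded value.

ratio ≈ 0.500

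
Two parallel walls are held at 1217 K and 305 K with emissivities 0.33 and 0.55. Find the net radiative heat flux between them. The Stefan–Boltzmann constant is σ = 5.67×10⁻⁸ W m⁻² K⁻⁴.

q ≈ 32200 W/m²

For two large parallel gray plates, q = σ(T₁⁴ − T₂⁴) / (1/ε₁ + 1/ε₂ − 1).
1/ε₁ + 1/ε₂ − 1 = 1/0.33 + 1/0.55 − 1 = 3.848.
T₁⁴ − T₂⁴ = 2.19×10^12 − 8.65×10^9 = 2.18×10^12 K⁴.
q = 5.67×10⁻⁸ × 2.18×10^12 / 3.848 = 32200 W/m².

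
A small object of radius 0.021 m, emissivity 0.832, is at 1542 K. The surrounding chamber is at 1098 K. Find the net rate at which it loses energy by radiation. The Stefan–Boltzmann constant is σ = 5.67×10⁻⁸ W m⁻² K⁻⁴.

A = 4πr² = 4π × (0.021)² = 5.54×10^-3 m².
Q = εσA(T⁴ − T_s⁴). T⁴ − T_s⁴ = (1542)⁴ − (1098)⁴ = 5.65×10^12 − 1.45×10^12 = 4.20×10^12 K⁴.
Q = 0.832 × 5.67×10⁻⁸ × 5.54×10^-3 × 4.20×10^12 = 1100 W.

Q ≈ 1100 W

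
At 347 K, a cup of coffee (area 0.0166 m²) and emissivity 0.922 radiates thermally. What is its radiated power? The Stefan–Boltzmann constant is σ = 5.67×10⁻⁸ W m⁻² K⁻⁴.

Stefan–Boltzmann: P = εσAT⁴ = 0.922 × 5.67×10⁻⁸ × 0.0166 × (347)⁴ = 0.922 × 5.67×10⁻⁸ × 0.0166 × 1.45×10^10.
P = 12.6 W.

P ≈ 12.6 W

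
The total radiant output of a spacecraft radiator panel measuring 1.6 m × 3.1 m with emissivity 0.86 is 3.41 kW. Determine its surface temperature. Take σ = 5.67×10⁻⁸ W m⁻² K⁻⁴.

A = 1.6 × 3.1 = 4.96 m².
From P = εσAT⁴, T = (P / εσA)^(1/4) = (3410 / (0.86 × 5.67×10⁻⁸ × 4.96))^(1/4).
T = (1.41×10^10)^(1/4) = 345 K.

T ≈ 345 K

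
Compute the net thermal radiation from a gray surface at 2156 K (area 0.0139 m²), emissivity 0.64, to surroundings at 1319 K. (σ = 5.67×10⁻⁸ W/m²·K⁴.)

Q ≈ 9370 W

Q = εσA(T⁴ − T_s⁴). T⁴ − T_s⁴ = (2156)⁴ − (1319)⁴ = 2.16×10^13 − 3.03×10^12 = 1.86×10^13 K⁴.
Q = 0.64 × 5.67×10⁻⁸ × 0.0139 × 1.86×10^13 = 9370 W.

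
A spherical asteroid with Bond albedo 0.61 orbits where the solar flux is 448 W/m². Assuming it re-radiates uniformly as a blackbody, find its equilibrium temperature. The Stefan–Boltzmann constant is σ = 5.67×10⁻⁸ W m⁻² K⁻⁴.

T ≈ 167 K

Power absorbed = (1−a)S·πR²; power emitted = 4πR²σT⁴. Equating and cancelling πR²:
T = ((1−a)S / 4σ)^(1/4) = (175 / (4 × 5.67×10⁻⁸))^(1/4) = (7.70×10^8)^(1/4).
T = 167 K.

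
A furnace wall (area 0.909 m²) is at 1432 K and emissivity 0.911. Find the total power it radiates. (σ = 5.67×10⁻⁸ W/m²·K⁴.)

Stefan–Boltzmann: P = εσAT⁴ = 0.911 × 5.67×10⁻⁸ × 0.909 × (1432)⁴ = 0.911 × 5.67×10⁻⁸ × 0.909 × 4.21×10^12.
P = 1.97×10^5 W.

P ≈ 1.97×10^5 W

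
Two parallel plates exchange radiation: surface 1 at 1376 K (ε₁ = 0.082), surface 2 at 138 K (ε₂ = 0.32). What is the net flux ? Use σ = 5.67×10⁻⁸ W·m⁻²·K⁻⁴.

q ≈ 14200 W/m²

For two large parallel gray plates, q = σ(T₁⁴ − T₂⁴) / (1/ε₁ + 1/ε₂ − 1).
1/ε₁ + 1/ε₂ − 1 = 1/0.082 + 1/0.32 − 1 = 14.32.
T₁⁴ − T₂⁴ = 3.58×10^12 − 3.63×10^8 = 3.58×10^12 K⁴.
q = 5.67×10⁻⁸ × 3.58×10^12 / 14.32 = 14200 W/m².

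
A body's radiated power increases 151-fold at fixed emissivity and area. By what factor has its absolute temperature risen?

factor ≈ 3.51

P ∝ T⁴ ⇒ T ∝ P^(1/4), so T scales by (151)^(1/4) = 3.51.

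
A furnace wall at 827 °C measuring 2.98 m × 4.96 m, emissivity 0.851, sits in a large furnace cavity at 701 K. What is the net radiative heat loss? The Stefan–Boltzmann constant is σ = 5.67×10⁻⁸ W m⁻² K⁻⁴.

A = 2.98 × 4.96 = 14.8 m².
Convert: 827 °C = 1100 K.
Q = εσA(T⁴ − T_s⁴). T⁴ − T_s⁴ = (1100)⁴ − (701)⁴ = 1.46×10^12 − 2.41×10^11 = 1.22×10^12 K⁴.
Q = 0.851 × 5.67×10⁻⁸ × 14.8 × 1.22×10^12 = 8.72×10^5 W.

Q ≈ 8.72×10^5 W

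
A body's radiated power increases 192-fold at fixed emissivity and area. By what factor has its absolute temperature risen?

P ∝ T⁴ ⇒ T ∝ P^(1/4), so T scales by (192)^(1/4) = 3.72.

factor ≈ 3.72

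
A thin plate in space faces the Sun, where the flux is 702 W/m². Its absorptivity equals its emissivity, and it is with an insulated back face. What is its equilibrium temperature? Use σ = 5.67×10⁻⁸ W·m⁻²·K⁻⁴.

T ≈ 334 K

Absorbed flux αS = emitted flux εσT⁴ (one radiating face); with α = ε, T = (S/σ)^(1/4).
T = (702 / 5.67×10⁻⁸)^(1/4) = (1.24×10^10)^(1/4).
T = 334 K.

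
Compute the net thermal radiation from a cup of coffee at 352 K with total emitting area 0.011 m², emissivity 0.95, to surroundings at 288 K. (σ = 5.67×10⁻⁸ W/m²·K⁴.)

Q ≈ 5.02 W

Q = εσA(T⁴ − T_s⁴). T⁴ − T_s⁴ = (352)⁴ − (288)⁴ = 1.54×10^10 − 6.88×10^9 = 8.47×10^9 K⁴.
Q = 0.95 × 5.67×10⁻⁸ × 0.0110 × 8.47×10^9 = 5.02 W.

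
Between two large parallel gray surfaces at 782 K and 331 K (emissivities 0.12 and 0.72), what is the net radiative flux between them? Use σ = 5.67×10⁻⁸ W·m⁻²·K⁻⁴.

q ≈ 2350 W/m²

For two large parallel gray plates, q = σ(T₁⁴ − T₂⁴) / (1/ε₁ + 1/ε₂ − 1).
1/ε₁ + 1/ε₂ − 1 = 1/0.12 + 1/0.72 − 1 = 8.722.
T₁⁴ − T₂⁴ = 3.74×10^11 − 1.20×10^10 = 3.62×10^11 K⁴.
q = 5.67×10⁻⁸ × 3.62×10^11 / 8.722 = 2350 W/m².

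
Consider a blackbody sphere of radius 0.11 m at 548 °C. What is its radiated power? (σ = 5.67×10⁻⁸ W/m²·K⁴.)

P ≈ 3920 W

A = 4πr² = 4π × (0.11)² = 0.152 m².
548 °C = 821 K.
P = σAT⁴ = 5.67×10⁻⁸ × 0.152 × (821)⁴ = 5.67×10⁻⁸ × 0.152 × 4.54×10^11.
P = 3920 W.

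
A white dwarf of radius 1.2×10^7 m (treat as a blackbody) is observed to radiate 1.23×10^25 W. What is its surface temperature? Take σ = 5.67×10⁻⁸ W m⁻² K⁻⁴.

A = 4πr² = 4π × (1.2×10^7)² = 1.81×10^15 m².
From P = σAT⁴, T = (P / σA)^(1/4) = (1.23×10^25 / (5.67×10⁻⁸ × 1.81×10^15))^(1/4).
T = (1.20×10^17)^(1/4) = 18600 K.

T ≈ 18600 K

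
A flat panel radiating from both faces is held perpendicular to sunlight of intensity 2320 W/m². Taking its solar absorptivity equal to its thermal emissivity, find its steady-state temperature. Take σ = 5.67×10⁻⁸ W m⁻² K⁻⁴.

Absorbed flux αS = emitted flux 2εσT⁴ per unit area; with α = ε this gives T = (S/2σ)^(1/4).
T = (2320 / (2 × 5.67×10⁻⁸))^(1/4) = (2.05×10^10)^(1/4).
T = 378 K.

T ≈ 378 K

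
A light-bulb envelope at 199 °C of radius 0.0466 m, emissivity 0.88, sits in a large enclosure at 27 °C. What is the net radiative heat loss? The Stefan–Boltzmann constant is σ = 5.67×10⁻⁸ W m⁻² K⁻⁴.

A = 4πr² = 4π × (0.0466)² = 0.0273 m².
Convert: 199 °C = 472 K; 27 °C = 300 K.
Q = εσA(T⁴ − T_s⁴). T⁴ − T_s⁴ = (472)⁴ − (300)⁴ = 4.96×10^10 − 8.10×10^9 = 4.15×10^10 K⁴.
Q = 0.88 × 5.67×10⁻⁸ × 0.0273 × 4.15×10^10 = 56.6 W.

Q ≈ 56.6 W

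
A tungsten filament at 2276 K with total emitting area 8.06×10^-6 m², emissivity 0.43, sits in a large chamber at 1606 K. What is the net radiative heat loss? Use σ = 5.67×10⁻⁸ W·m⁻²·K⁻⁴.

Q ≈ 3.97 W

Q = εσA(T⁴ − T_s⁴). T⁴ − T_s⁴ = (2276)⁴ − (1606)⁴ = 2.68×10^13 − 6.65×10^12 = 2.02×10^13 K⁴.
Q = 0.43 × 5.67×10⁻⁸ × 8.06×10^-6 × 2.02×10^13 = 3.97 W.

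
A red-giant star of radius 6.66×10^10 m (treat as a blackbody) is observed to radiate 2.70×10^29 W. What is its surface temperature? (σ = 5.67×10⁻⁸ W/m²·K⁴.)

A = 4πr² = 4π × (6.66×10^10)² = 5.57×10^22 m².
From P = σAT⁴, T = (P / σA)^(1/4) = (2.70×10^29 / (5.67×10⁻⁸ × 5.57×10^22))^(1/4).
T = (8.54×10^13)^(1/4) = 3040 K.

T ≈ 3040 K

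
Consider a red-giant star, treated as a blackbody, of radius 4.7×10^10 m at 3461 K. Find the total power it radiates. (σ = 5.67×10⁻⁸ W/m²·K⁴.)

P ≈ 2.26×10^29 W

A = 4πr² = 4π × (4.7×10^10)² = 2.78×10^22 m².
P = σAT⁴ = 5.67×10⁻⁸ × 2.78×10^22 × (3461)⁴ = 5.67×10⁻⁸ × 2.78×10^22 × 1.43×10^14.
P = 2.26×10^29 W.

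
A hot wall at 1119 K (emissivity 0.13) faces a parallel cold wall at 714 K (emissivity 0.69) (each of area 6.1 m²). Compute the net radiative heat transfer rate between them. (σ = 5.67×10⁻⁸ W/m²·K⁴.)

For two large parallel gray plates, q = σ(T₁⁴ − T₂⁴) / (1/ε₁ + 1/ε₂ − 1).
1/ε₁ + 1/ε₂ − 1 = 1/0.13 + 1/0.69 − 1 = 8.142.
T₁⁴ − T₂⁴ = 1.57×10^12 − 2.60×10^11 = 1.31×10^12 K⁴.
q = 5.67×10⁻⁸ × 1.31×10^12 / 8.142 = 9110 W/m².
Q = q·A = 9110 × 6.1 = 55600 W.

Q ≈ 55600 W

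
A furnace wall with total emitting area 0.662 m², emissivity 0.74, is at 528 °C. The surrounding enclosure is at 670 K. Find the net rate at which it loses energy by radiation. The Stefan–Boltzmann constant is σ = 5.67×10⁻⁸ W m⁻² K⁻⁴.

Q ≈ 5840 W

Convert: 528 °C = 801 K.
Q = εσA(T⁴ − T_s⁴). T⁴ − T_s⁴ = (801)⁴ − (670)⁴ = 4.12×10^11 − 2.02×10^11 = 2.10×10^11 K⁴.
Q = 0.74 × 5.67×10⁻⁸ × 0.662 × 2.10×10^11 = 5840 W.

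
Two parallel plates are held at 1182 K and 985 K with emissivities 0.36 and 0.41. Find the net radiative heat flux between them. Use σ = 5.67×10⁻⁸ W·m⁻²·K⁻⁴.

For two large parallel gray plates, q = σ(T₁⁴ − T₂⁴) / (1/ε₁ + 1/ε₂ − 1).
1/ε₁ + 1/ε₂ − 1 = 1/0.36 + 1/0.41 − 1 = 4.217.
T₁⁴ − T₂⁴ = 1.95×10^12 − 9.41×10^11 = 1.01×10^12 K⁴.
q = 5.67×10⁻⁸ × 1.01×10^12 / 4.217 = 13600 W/m².

q ≈ 13600 W/m²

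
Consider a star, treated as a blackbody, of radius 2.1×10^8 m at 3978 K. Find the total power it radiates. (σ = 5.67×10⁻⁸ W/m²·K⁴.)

A = 4πr² = 4π × (2.1×10^8)² = 5.54×10^17 m².
P = σAT⁴ = 5.67×10⁻⁸ × 5.54×10^17 × (3978)⁴ = 5.67×10⁻⁸ × 5.54×10^17 × 2.50×10^14.
P = 7.87×10^24 W.

P ≈ 7.87×10^24 W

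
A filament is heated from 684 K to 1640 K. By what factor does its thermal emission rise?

P ∝ T⁴, so the ratio is (1640/684)⁴ = (2.398)⁴ = 33.0.

ratio ≈ 33.0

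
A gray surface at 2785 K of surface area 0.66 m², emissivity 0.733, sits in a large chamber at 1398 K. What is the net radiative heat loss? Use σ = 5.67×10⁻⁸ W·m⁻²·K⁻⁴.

Q ≈ 1.55×10^6 W

Q = εσA(T⁴ − T_s⁴). T⁴ − T_s⁴ = (2785)⁴ − (1398)⁴ = 6.02×10^13 − 3.82×10^12 = 5.63×10^13 K⁴.
Q = 0.733 × 5.67×10⁻⁸ × 0.660 × 5.63×10^13 = 1.55×10^6 W.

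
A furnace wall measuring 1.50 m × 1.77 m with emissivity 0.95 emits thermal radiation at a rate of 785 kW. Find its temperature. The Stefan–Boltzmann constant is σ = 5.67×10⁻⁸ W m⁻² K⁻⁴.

A = 1.50 × 1.77 = 2.66 m².
From P = εσAT⁴, T = (P / εσA)^(1/4) = (7.85×10^5 / (0.95 × 5.67×10⁻⁸ × 2.66))^(1/4).
T = (5.49×10^12)^(1/4) = 1530 K.

T ≈ 1530 K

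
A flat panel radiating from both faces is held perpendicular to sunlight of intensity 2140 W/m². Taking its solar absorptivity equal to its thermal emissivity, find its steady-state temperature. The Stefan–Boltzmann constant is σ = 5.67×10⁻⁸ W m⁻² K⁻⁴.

T ≈ 371 K

Absorbed flux αS = emitted flux 2εσT⁴ per unit area; with α = ε this gives T = (S/2σ)^(1/4).
T = (2140 / (2 × 5.67×10⁻⁸))^(1/4) = (1.89×10^10)^(1/4).
T = 371 K.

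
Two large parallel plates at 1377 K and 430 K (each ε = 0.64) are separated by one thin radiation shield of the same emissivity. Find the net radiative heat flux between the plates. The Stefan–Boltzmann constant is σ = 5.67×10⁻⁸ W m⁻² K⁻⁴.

q ≈ 47500 W/m²

Each of the 2 gaps contributes resistance (2/ε − 1) = 2/0.64 − 1 = 2.125; total = 4.250.
q = σ(T₁⁴ − T₂⁴) / 4.250 = 5.67×10⁻⁸ × 3.56×10^12 / 4.250 = 47500 W/m².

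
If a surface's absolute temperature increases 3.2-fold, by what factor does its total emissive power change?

P ∝ T⁴, so the power scales as (3.2)⁴ = 105.

factor ≈ 105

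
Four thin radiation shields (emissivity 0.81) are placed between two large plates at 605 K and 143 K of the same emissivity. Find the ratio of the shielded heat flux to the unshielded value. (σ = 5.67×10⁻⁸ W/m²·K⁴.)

With N identical shields there are N+1 = 5 gaps in series, each with the same radiative resistance, so the flux falls to 1/(N+1) of its unshielded value.

ratio ≈ 0.200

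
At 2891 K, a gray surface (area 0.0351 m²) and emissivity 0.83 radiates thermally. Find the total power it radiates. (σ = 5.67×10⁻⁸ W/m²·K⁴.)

P = εσAT⁴ = 0.83 × 5.67×10⁻⁸ × 0.0351 × (2891)⁴ = 0.83 × 5.67×10⁻⁸ × 0.0351 × 6.99×10^13.
P = 1.15×10^5 W.

P ≈ 1.15×10^5 W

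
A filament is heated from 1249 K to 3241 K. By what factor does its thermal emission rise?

ratio ≈ 45.3

P ∝ T⁴, so the ratio is (3241/1249)⁴ = (2.595)⁴ = 45.3.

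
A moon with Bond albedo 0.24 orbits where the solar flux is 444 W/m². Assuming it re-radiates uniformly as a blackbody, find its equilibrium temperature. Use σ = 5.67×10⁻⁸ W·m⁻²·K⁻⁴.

T ≈ 196 K

Power absorbed = (1−a)S·πR²; power emitted = 4πR²σT⁴. Equating and cancelling πR²:
T = ((1−a)S / 4σ)^(1/4) = (337 / (4 × 5.67×10⁻⁸))^(1/4) = (1.49×10^9)^(1/4).
T = 196 K.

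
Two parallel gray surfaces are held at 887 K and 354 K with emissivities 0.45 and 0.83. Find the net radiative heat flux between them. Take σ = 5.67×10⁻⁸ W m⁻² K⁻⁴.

q ≈ 14100 W/m²

For two large parallel gray plates, q = σ(T₁⁴ − T₂⁴) / (1/ε₁ + 1/ε₂ − 1).
1/ε₁ + 1/ε₂ − 1 = 1/0.45 + 1/0.83 − 1 = 2.427.
T₁⁴ − T₂⁴ = 6.19×10^11 − 1.57×10^10 = 6.03×10^11 K⁴.
q = 5.67×10⁻⁸ × 6.03×10^11 / 2.427 = 14100 W/m².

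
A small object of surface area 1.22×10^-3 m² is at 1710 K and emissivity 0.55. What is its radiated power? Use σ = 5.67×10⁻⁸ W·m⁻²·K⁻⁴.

P ≈ 325 W

Stefan–Boltzmann: P = εσAT⁴ = 0.55 × 5.67×10⁻⁸ × 1.22×10^-3 × (1710)⁴ = 0.55 × 5.67×10⁻⁸ × 1.22×10^-3 × 8.55×10^12.
P = 325 W.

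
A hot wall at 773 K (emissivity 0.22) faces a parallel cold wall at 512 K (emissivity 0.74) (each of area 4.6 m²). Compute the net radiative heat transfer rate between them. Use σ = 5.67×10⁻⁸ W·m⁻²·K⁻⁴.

Q ≈ 15400 W

For two large parallel gray plates, q = σ(T₁⁴ − T₂⁴) / (1/ε₁ + 1/ε₂ − 1).
1/ε₁ + 1/ε₂ − 1 = 1/0.22 + 1/0.74 − 1 = 4.897.
T₁⁴ − T₂⁴ = 3.57×10^11 − 6.87×10^10 = 2.88×10^11 K⁴.
q = 5.67×10⁻⁸ × 2.88×10^11 / 4.897 = 3340 W/m².
Q = q·A = 3340 × 4.6 = 15400 W.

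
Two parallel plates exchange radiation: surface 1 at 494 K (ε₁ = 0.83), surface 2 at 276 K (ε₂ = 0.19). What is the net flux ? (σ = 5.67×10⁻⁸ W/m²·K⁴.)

q ≈ 557 W/m²

For two large parallel gray plates, q = σ(T₁⁴ − T₂⁴) / (1/ε₁ + 1/ε₂ − 1).
1/ε₁ + 1/ε₂ − 1 = 1/0.83 + 1/0.19 − 1 = 5.468.
T₁⁴ − T₂⁴ = 5.96×10^10 − 5.80×10^9 = 5.38×10^10 K⁴.
q = 5.67×10⁻⁸ × 5.38×10^10 / 5.468 = 557 W/m².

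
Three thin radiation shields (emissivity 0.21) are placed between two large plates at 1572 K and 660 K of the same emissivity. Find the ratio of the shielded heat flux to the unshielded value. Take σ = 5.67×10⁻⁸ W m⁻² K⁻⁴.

With N identical shields there are N+1 = 4 gaps in series, each with the same radiative resistance, so the flux falls to 1/(N+1) of its unshielded value.

ratio ≈ 0.250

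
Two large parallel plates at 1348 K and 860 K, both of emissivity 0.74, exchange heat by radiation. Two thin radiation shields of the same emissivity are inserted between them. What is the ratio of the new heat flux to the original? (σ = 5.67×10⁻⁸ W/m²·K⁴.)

With N identical shields there are N+1 = 3 gaps in series, each with the same radiative resistance, so the flux falls to 1/(N+1) of its unshielded value.

ratio ≈ 0.333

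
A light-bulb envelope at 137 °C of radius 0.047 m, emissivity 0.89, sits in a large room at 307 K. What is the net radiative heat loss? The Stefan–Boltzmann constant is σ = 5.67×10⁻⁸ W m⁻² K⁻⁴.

Q ≈ 27.1 W

A = 4πr² = 4π × (0.047)² = 0.0278 m².
Convert: 137 °C = 410 K.
Q = εσA(T⁴ − T_s⁴). T⁴ − T_s⁴ = (410)⁴ − (307)⁴ = 2.83×10^10 − 8.88×10^9 = 1.94×10^10 K⁴.
Q = 0.89 × 5.67×10⁻⁸ × 0.0278 × 1.94×10^10 = 27.1 W.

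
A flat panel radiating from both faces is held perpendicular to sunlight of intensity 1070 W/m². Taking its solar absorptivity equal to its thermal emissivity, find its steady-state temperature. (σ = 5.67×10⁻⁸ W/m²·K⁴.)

T ≈ 312 K

Absorbed flux αS = emitted flux 2εσT⁴ per unit area; with α = ε this gives T = (S/2σ)^(1/4).
T = (1070 / (2 × 5.67×10⁻⁸))^(1/4) = (9.44×10^9)^(1/4).
T = 312 K.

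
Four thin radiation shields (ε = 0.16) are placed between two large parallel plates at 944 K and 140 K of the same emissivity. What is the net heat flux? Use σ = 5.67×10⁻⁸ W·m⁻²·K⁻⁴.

Each of the 5 gaps contributes resistance (2/ε − 1) = 2/0.16 − 1 = 11.50; total = 57.50.
q = σ(T₁⁴ − T₂⁴) / 57.50 = 5.67×10⁻⁸ × 7.94×10^11 / 57.50 = 783 W/m².

q ≈ 783 W/m²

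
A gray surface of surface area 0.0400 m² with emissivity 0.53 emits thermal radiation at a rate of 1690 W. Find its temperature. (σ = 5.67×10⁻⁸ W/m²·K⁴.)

T ≈ 1090 K

From P = εσAT⁴, T = (P / εσA)^(1/4) = (1690 / (0.53 × 5.67×10⁻⁸ × 0.0400))^(1/4).
T = (1.41×10^12)^(1/4) = 1090 K.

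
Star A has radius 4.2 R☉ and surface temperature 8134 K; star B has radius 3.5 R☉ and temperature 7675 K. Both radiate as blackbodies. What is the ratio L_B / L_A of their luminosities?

L_B/L_A ≈ 0.550

L = 4πR²σT⁴ ∝ R²T⁴, so L_B/L_A = (3.5/4.2)² × (7675/8134)⁴ = 0.694 × 0.793 = 0.550.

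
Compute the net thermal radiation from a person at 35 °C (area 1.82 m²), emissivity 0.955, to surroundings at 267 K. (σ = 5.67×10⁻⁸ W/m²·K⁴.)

Convert: 35 °C = 308 K.
Q = εσA(T⁴ − T_s⁴). T⁴ − T_s⁴ = (308)⁴ − (267)⁴ = 9.00×10^9 − 5.08×10^9 = 3.92×10^9 K⁴.
Q = 0.955 × 5.67×10⁻⁸ × 1.82 × 3.92×10^9 = 386 W.

Q ≈ 386 W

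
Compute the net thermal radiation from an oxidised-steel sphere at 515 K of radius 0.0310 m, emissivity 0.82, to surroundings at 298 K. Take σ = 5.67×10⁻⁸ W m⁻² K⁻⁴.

A = 4πr² = 4π × (0.0310)² = 0.0121 m².
Q = εσA(T⁴ − T_s⁴). T⁴ − T_s⁴ = (515)⁴ − (298)⁴ = 7.03×10^10 − 7.89×10^9 = 6.25×10^10 K⁴.
Q = 0.82 × 5.67×10⁻⁸ × 0.0121 × 6.25×10^10 = 35.1 W.

Q ≈ 35.1 W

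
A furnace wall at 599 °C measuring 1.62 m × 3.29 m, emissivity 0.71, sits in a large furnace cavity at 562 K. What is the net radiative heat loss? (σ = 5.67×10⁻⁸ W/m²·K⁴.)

Q ≈ 1.03×10^5 W

A = 1.62 × 3.29 = 5.33 m².
Convert: 599 °C = 872 K.
Q = εσA(T⁴ − T_s⁴). T⁴ − T_s⁴ = (872)⁴ − (562)⁴ = 5.78×10^11 − 9.98×10^10 = 4.78×10^11 K⁴.
Q = 0.71 × 5.67×10⁻⁸ × 5.33 × 4.78×10^11 = 1.03×10^5 W.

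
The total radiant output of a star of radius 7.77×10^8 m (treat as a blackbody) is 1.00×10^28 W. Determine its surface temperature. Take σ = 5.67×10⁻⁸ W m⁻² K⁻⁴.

T ≈ 12300 K

A = 4πr² = 4π × (7.77×10^8)² = 7.59×10^18 m².
From P = σAT⁴, T = (P / σA)^(1/4) = (1.00×10^28 / (5.67×10⁻⁸ × 7.59×10^18))^(1/4).
T = (2.32×10^16)^(1/4) = 12300 K.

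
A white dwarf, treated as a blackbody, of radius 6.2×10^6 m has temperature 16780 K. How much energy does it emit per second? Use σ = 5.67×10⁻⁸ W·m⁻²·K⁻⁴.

P ≈ 2.17×10^24 W

A = 4πr² = 4π × (6.2×10^6)² = 4.83×10^14 m².
P = σAT⁴ = 5.67×10⁻⁸ × 4.83×10^14 × (16780)⁴ = 5.67×10⁻⁸ × 4.83×10^14 × 7.93×10^16.
P = 2.17×10^24 W.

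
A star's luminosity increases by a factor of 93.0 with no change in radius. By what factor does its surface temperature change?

P ∝ T⁴ ⇒ T ∝ P^(1/4), so T scales by (93.0)^(1/4) = 3.11.

factor ≈ 3.11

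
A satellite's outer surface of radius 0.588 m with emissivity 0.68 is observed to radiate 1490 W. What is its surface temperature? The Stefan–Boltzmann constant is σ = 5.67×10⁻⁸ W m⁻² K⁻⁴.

T ≈ 307 K

A = 4πr² = 4π × (0.588)² = 4.34 m².
From P = εσAT⁴, T = (P / εσA)^(1/4) = (1490 / (0.68 × 5.67×10⁻⁸ × 4.34))^(1/4).
T = (8.89×10^9)^(1/4) = 307 K.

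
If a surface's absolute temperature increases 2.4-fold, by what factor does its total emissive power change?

P ∝ T⁴, so the power scales as (2.4)⁴ = 33.2.

factor ≈ 33.2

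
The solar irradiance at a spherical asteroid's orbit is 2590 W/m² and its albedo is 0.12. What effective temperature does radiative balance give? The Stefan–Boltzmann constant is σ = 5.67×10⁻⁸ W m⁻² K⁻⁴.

T ≈ 317 K

Power absorbed = (1−a)S·πR²; power emitted = 4πR²σT⁴. Equating and cancelling πR²:
T = ((1−a)S / 4σ)^(1/4) = (2280 / (4 × 5.67×10⁻⁸))^(1/4) = (1.00×10^10)^(1/4).
T = 317 K.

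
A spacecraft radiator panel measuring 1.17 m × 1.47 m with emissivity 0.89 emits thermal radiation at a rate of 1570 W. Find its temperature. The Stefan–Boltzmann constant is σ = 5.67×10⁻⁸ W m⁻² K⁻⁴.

A = 1.17 × 1.47 = 1.72 m².
From P = εσAT⁴, T = (P / εσA)^(1/4) = (1570 / (0.89 × 5.67×10⁻⁸ × 1.72))^(1/4).
T = (1.81×10^10)^(1/4) = 367 K.

T ≈ 367 K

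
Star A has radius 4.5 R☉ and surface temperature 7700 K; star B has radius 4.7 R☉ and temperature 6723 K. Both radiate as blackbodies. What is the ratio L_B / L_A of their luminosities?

L = 4πR²σT⁴ ∝ R²T⁴, so L_B/L_A = (4.7/4.5)² × (6723/7700)⁴ = 1.09 × 0.581 = 0.634.

L_B/L_A ≈ 0.634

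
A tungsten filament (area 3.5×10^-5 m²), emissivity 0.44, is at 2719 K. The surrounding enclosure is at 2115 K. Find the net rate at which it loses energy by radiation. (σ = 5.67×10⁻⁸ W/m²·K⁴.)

Q ≈ 30.3 W

Q = εσA(T⁴ − T_s⁴). T⁴ − T_s⁴ = (2719)⁴ − (2115)⁴ = 5.47×10^13 − 2.00×10^13 = 3.46×10^13 K⁴.
Q = 0.44 × 5.67×10⁻⁸ × 3.50×10^-5 × 3.46×10^13 = 30.3 W.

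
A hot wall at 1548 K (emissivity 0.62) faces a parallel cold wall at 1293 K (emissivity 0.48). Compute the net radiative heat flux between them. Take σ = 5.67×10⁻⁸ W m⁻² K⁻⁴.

For two large parallel gray plates, q = σ(T₁⁴ − T₂⁴) / (1/ε₁ + 1/ε₂ − 1).
1/ε₁ + 1/ε₂ − 1 = 1/0.62 + 1/0.48 − 1 = 2.696.
T₁⁴ − T₂⁴ = 5.74×10^12 − 2.80×10^12 = 2.95×10^12 K⁴.
q = 5.67×10⁻⁸ × 2.95×10^12 / 2.696 = 62000 W/m².

q ≈ 62000 W/m²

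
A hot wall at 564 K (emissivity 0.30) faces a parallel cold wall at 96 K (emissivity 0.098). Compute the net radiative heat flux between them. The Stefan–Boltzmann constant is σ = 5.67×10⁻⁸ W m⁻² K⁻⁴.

q ≈ 457 W/m²

For two large parallel gray plates, q = σ(T₁⁴ − T₂⁴) / (1/ε₁ + 1/ε₂ − 1).
1/ε₁ + 1/ε₂ − 1 = 1/0.30 + 1/0.098 − 1 = 12.54.
T₁⁴ − T₂⁴ = 1.01×10^11 − 8.49×10^7 = 1.01×10^11 K⁴.
q = 5.67×10⁻⁸ × 1.01×10^11 / 12.54 = 457 W/m².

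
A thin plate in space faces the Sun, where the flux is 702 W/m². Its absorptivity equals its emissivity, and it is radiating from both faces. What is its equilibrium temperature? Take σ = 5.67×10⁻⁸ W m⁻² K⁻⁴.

T ≈ 280 K

Absorbed flux αS = emitted flux 2εσT⁴ per unit area; with α = ε this gives T = (S/2σ)^(1/4).
T = (702 / (2 × 5.67×10⁻⁸))^(1/4) = (6.19×10^9)^(1/4).
T = 280 K.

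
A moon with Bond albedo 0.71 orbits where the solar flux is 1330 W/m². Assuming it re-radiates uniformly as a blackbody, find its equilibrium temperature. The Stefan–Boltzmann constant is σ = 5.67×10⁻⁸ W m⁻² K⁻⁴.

Power absorbed = (1−a)S·πR²; power emitted = 4πR²σT⁴. Equating and cancelling πR²:
T = ((1−a)S / 4σ)^(1/4) = (386 / (4 × 5.67×10⁻⁸))^(1/4) = (1.70×10^9)^(1/4).
T = 203 K.

T ≈ 203 K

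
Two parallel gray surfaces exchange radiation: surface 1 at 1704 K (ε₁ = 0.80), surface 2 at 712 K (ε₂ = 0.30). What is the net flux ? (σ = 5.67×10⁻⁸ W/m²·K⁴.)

For two large parallel gray plates, q = σ(T₁⁴ − T₂⁴) / (1/ε₁ + 1/ε₂ − 1).
1/ε₁ + 1/ε₂ − 1 = 1/0.80 + 1/0.30 − 1 = 3.583.
T₁⁴ − T₂⁴ = 8.43×10^12 − 2.57×10^11 = 8.17×10^12 K⁴.
q = 5.67×10⁻⁸ × 8.17×10^12 / 3.583 = 1.29×10^5 W/m².

q ≈ 1.29×10^5 W/m²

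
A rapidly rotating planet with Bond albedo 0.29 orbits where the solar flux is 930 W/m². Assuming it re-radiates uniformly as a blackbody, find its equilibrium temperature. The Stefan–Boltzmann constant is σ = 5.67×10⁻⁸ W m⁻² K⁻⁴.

Power absorbed = (1−a)S·πR²; power emitted = 4πR²σT⁴. Equating and cancelling πR²:
T = ((1−a)S / 4σ)^(1/4) = (660 / (4 × 5.67×10⁻⁸))^(1/4) = (2.91×10^9)^(1/4).
T = 232 K.

T ≈ 232 K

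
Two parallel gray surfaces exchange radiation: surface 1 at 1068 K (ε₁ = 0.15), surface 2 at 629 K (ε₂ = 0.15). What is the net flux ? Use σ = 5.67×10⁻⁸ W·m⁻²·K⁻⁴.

q ≈ 5260 W/m²

For two large parallel gray plates, q = σ(T₁⁴ − T₂⁴) / (1/ε₁ + 1/ε₂ − 1).
1/ε₁ + 1/ε₂ − 1 = 1/0.15 + 1/0.15 − 1 = 12.33.
T₁⁴ − T₂⁴ = 1.30×10^12 − 1.57×10^11 = 1.14×10^12 K⁴.
q = 5.67×10⁻⁸ × 1.14×10^12 / 12.33 = 5260 W/m².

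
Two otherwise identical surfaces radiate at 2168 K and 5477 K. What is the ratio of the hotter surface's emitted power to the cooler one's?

ratio ≈ 40.7

P ∝ T⁴, so the ratio is (5477/2168)⁴ = (2.526)⁴ = 40.7.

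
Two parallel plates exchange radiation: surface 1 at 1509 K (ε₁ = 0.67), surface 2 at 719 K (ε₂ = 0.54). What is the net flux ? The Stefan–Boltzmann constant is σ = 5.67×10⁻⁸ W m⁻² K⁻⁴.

q ≈ 1.19×10^5 W/m²

For two large parallel gray plates, q = σ(T₁⁴ − T₂⁴) / (1/ε₁ + 1/ε₂ − 1).
1/ε₁ + 1/ε₂ − 1 = 1/0.67 + 1/0.54 − 1 = 2.344.
T₁⁴ − T₂⁴ = 5.19×10^12 − 2.67×10^11 = 4.92×10^12 K⁴.
q = 5.67×10⁻⁸ × 4.92×10^12 / 2.344 = 1.19×10^5 W/m².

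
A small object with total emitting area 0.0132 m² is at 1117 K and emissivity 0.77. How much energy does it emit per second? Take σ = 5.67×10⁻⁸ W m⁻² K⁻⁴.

P = εσAT⁴ = 0.77 × 5.67×10⁻⁸ × 0.0132 × (1117)⁴ = 0.77 × 5.67×10⁻⁸ × 0.0132 × 1.56×10^12.
P = 897 W.

P ≈ 897 W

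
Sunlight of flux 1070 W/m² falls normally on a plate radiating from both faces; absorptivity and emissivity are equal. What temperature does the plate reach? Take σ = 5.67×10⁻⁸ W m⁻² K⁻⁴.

T ≈ 312 K

Absorbed flux αS = emitted flux 2εσT⁴ per unit area; with α = ε this gives T = (S/2σ)^(1/4).
T = (1070 / (2 × 5.67×10⁻⁸))^(1/4) = (9.44×10^9)^(1/4).
T = 312 K.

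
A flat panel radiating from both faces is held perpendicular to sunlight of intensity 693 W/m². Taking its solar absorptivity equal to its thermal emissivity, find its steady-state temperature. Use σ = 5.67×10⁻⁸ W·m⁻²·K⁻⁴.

Absorbed flux αS = emitted flux 2εσT⁴ per unit area; with α = ε this gives T = (S/2σ)^(1/4).
T = (693 / (2 × 5.67×10⁻⁸))^(1/4) = (6.11×10^9)^(1/4).
T = 280 K.

T ≈ 280 K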